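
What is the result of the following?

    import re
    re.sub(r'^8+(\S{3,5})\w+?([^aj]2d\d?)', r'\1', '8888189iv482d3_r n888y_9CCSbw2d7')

The pattern matches anchored at the start of the string; then one or more of a literal '8'; then 3 to 5 of a non-whitespace character (captured); then one or more of a word character (lazy); then any character except [aj], then the literal '2d', then optionally a digit (captured).
Matches: at [0:14] → '8888189iv482d3'.
`\1` in the replacement pulls in group 1's text for each match.

'189iv_r n888y_9CCSbw2d7'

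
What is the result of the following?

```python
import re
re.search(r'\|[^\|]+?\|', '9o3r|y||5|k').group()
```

The match spans [4:7] → '|y|'.

'|y|'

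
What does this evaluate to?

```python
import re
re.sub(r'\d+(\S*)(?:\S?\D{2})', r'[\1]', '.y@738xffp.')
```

'.y@[xff]'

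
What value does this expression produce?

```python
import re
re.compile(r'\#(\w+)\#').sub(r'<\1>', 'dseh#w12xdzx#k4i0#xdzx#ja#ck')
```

'dseh<w12xdzx>k4i0<xdzx>ja#ck'

Each match is replaced using the text its own group 1 captured.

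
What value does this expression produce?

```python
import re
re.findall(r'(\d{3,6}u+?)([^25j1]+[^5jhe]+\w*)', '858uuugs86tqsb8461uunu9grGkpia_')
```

The pattern matches 3 to 6 of a digit, then one or more of the literal 'u' (lazy) (captured); then one or more of any character except [25j1], then one or more of any character except [5jhe], then zero or more of a word character (captured).
2 groups means the one result is a tuple of 2 captured strings — 1 here.

[('858u', 'uugs86tqsb8461uunu9grGkpia_')]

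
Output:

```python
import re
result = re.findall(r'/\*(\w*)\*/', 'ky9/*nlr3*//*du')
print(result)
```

Walking the string: at [3:11] match '/*nlr3*/', group 1 = 'nlr3'.
One capturing group, so `findall` returns just the captured substring from the one match — 1 in all.

['nlr3']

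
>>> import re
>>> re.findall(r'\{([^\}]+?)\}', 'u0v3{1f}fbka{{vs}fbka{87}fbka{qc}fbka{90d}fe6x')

Walking the string: at [4:8] match '{1f}', group 1 = '1f'; at [12:17] match '{{vs}', group 1 = '{vs'; at [21:25] match '{87}', group 1 = '87'; at [29:33] match '{qc}', group 1 = 'qc'; at [37:42] match '{90d}', group 1 = '90d'.
`findall` collects group 1 from each match (5 total).

['1f', '{vs', '87', 'qc', '90d']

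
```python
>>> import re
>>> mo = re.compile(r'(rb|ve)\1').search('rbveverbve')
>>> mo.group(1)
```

've'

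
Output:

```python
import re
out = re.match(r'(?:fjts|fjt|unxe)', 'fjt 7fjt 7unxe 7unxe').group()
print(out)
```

fjt

`re.match` won't scan ahead — the pattern has to work from the very first character.
The match spans [0:3] → 'fjt'.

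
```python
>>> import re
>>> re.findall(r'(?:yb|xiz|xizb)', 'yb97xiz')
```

Matches: at [0:2] → 'yb'; at [4:7] → 'xiz'.
`findall` yields the raw match text (2 of them) because the pattern has no groups.

['yb', 'xiz']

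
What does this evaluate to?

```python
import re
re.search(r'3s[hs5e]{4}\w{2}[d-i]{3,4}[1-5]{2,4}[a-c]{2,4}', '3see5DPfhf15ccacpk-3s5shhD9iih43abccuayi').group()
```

'3s5shhD9iih43abcc'

The pattern matches the literal '3s', then exactly 4 of one of [hs5e], then exactly 2 of a word character; then 3 to 4 of a character in [d-i], then 2 to 4 of a character in [1-5], then 2 to 4 of a character in [a-c].
The match spans [19:36] → '3s5shhD9iih43abcc'.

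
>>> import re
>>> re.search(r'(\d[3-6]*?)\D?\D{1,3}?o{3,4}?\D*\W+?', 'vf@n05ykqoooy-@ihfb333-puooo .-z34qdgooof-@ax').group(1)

Pattern: a digit, then zero or more of a character in [3-6] (lazy) (captured); then optionally a non-digit, then 1 to 3 of a non-digit (lazy); then 3 to 4 of the literal 'o' (lazy), then zero or more of a non-digit, then one or more of a non-word character (lazy).
`search` walks the string left to right and returns the first match it finds.
The match spans [4:15] → '05ykqoooy-@'.
Captured: group 1 = '05'.

'05'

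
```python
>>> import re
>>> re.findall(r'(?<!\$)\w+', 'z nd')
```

The negative lookaround is zero-width — it rules out positions where the adjacent text would match, without consuming anything.
Scanning left to right: at [0:1] → 'z'; at [2:4] → 'nd'.
Since nothing is captured, `findall` lists the 2 matched substrings directly.

['z', 'nd']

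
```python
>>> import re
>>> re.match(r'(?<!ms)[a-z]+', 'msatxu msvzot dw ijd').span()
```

(0, 6)

With `match`, the pattern is implicitly anchored at the beginning.
The match spans [0:6] → 'msatxu'.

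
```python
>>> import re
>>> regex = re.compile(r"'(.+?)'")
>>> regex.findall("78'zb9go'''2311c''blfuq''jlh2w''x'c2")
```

['zb9go', "'2311c", 'blfuq', 'jlh2w', 'x']

Walking the string: at [2:9] match "'zb9go'", group 1 = 'zb9go'; at [9:17] match "''2311c'", group 1 = "'2311c"; at [17:24] match "'blfuq'", group 1 = 'blfuq'; at [24:31] match "'jlh2w'", group 1 = 'jlh2w'; at [31:34] match "'x'", group 1 = 'x'.
Because there's exactly one group, `findall` drops the full match and keeps group 1 from each hit.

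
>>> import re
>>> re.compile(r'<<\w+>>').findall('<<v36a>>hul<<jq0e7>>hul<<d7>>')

Scanning left to right: at [0:8] → '<<v36a>>'; at [11:20] → '<<jq0e7>>'; at [23:29] → '<<d7>>'.
`findall` yields the raw match text (3 of them) because the pattern has no groups.

['<<v36a>>', '<<jq0e7>>', '<<d7>>']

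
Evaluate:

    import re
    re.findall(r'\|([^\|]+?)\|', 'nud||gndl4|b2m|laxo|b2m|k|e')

['gndl4', 'laxo', 'k']

One capturing group, so `findall` returns just the captured substring from each match — 3 in all.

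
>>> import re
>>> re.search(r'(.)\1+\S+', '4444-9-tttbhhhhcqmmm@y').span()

(0, 22)

`\1` is not a pattern — it's the concrete string captured by group 1, re-applied verbatim.
`search` walks the string left to right and returns the first match it finds.
The match spans [0:22] → '4444-9-tttbhhhhcqmmm@y'.
Captured: group 1 = '4'.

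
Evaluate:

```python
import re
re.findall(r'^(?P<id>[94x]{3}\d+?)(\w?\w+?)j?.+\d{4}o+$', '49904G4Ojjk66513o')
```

Pattern: anchored at the start of the string; then exactly 3 of one of [94x], then one or more of a digit (lazy) (captured as 'id'); then optionally a word character, then one or more of a word character (lazy) (captured); then optionally a literal 'j', then one or more of any character, then exactly 4 of a digit; then one or more of a literal 'o'; then anchored at the end.
The `?` after the quantifier makes it lazy — it takes as little as possible before letting the rest of the pattern try.
Matches: at [0:17] match '49904G4Ojjk66513o', groups = ('4990', '4G').
`findall` packs the 2 group values into a tuple for every match.

[('4990', '4G')]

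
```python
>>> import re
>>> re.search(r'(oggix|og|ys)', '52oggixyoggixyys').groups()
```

`|` is ordered: at each position the engine commits to the first alternative that works.
`search` walks the string left to right and returns the first match it finds.
The match spans [2:7] → 'oggix'.
Captured: group 1 = 'oggix'.

('oggix',)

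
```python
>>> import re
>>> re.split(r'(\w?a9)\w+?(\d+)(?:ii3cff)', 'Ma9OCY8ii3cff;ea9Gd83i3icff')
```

['', 'Ma9', '8', ';ea9Gd83i3icff']

Pattern: optionally a word character, then the literal 'a9' (captured); then one or more of a word character (lazy); then one or more of a digit (captured); then the literal 'ii3', then the literal 'cff' (non-capturing group).
Because the pattern has a capturing group, `split` also inserts each captured text between the pieces.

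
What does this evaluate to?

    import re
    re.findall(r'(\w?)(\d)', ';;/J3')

[('J', '3')]

`findall` packs the 2 group values into a tuple for every match.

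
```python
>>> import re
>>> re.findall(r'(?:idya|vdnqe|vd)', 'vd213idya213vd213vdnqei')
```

Alternation tries branches left to right and keeps the first one that lets the overall match succeed at that position.
Matches: at [0:2] → 'vd'; at [5:9] → 'idya'; at [12:14] → 'vd'; at [17:22] → 'vdnqe'.
Since nothing is captured, `findall` lists the 4 matched substrings directly.

['vd', 'idya', 'vd', 'vdnqe']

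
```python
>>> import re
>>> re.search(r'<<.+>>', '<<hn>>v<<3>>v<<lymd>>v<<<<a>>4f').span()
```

The match spans [0:29] → '<<hn>>v<<3>>v<<lymd>>v<<<<a>>'.

(0, 29)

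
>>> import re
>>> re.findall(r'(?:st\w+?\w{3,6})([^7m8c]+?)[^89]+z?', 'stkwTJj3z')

['3']

The pattern matches the literal 'st', then one or more of a word character (lazy), then 3 to 6 of a word character (non-capturing group); then one or more of any character except [7m8c] (lazy) (captured); then one or more of any character except [89], then optionally a literal 'z'.
Scanning left to right: at [0:9] match 'stkwTJj3z', group 1 = '3'.
With a single group, `findall` returns only what that group captured — 1 item.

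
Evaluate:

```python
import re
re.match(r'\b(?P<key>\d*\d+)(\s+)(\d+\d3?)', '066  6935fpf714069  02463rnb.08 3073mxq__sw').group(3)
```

'6935'

The pattern matches a word boundary (`\b`, zero-width); then zero or more of a digit, then one or more of a digit (captured as 'key'); then one or more of whitespace (captured); then one or more of a digit, then a digit, then optionally a literal '3' (captured).
`re.match` won't scan ahead — the pattern has to work from the very first character.
The match spans [0:9] → '066  6935'.
Captured: group 1 = '066', group 2 = '  ', group 3 = '6935'.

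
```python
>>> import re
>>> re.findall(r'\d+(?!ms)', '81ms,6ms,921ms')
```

['8', '92']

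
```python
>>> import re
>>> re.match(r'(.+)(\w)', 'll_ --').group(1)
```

This matches one or more of any character (captured); then a word character (captured).
`match` is anchored at position 0; if the pattern doesn't fit there, it returns None.
The match spans [0:3] → 'll_'.
Captured: group 1 = 'll', group 2 = '_'.

'll'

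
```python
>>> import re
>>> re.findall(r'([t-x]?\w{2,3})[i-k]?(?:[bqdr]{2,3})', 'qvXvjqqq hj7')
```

['vXvj']

This matches optionally a character in [t-x], then 2 to 3 of a word character (captured); then optionally a character in [i-k]; then 2 to 3 of one of [bqdr] (non-capturing group).
Walking the string: at [1:8] match 'vXvjqqq', group 1 = 'vXvj'.
One capturing group, so `findall` returns just the captured substring from the one match — 1 in all.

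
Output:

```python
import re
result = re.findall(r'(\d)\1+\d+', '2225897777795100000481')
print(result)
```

`\1` has to match the exact text group 1 already captured.
Walking the string: at [0:22] match '2225897777795100000481', group 1 = '2'.
Because there's exactly one group, `findall` drops the full match and keeps group 1 from the one hit.

['2']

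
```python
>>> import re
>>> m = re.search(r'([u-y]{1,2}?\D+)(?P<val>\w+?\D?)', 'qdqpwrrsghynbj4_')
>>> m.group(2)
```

'4_'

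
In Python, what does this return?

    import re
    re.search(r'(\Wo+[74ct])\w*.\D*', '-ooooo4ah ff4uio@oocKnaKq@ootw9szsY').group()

'-ooooo4ah ff'

Pattern: a non-word character, then one or more of the literal 'o', then one of [74ct] (captured); then zero or more of a word character, then any character, then zero or more of a non-digit.
The match spans [0:12] → '-ooooo4ah ff'.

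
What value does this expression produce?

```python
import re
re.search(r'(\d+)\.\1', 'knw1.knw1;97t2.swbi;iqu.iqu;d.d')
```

None

`\1` is not a pattern — it's the concrete string captured by group 1, re-applied verbatim.
`search` walks the string left to right and returns the first match it finds.
Here nothing in the string fits, so the call returns None.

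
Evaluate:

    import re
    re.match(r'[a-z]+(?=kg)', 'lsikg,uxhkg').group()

The positive lookaround only admits positions where the adjacent text matches; those characters stay outside the span.
`match` is anchored at position 0; if the pattern doesn't fit there, it returns None.
The match spans [0:3] → 'lsi'.

'lsi'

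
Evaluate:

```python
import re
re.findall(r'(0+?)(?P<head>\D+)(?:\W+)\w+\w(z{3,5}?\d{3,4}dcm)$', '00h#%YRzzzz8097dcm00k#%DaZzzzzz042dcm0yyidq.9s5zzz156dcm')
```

[('0', 'yyidq', 'zzz156dcm')]

This matches one or more of a literal '0' (lazy) (captured); then one or more of a non-digit (captured as 'head'); then one or more of a non-word character (non-capturing group); then one or more of a word character, then a word character; then 3 to 5 of a literal 'z' (lazy), then 3 to 4 of a digit, then the literal 'dcm' (captured); then anchored at the end.
With 3 capturing groups, `findall` returns a 3-tuple per match.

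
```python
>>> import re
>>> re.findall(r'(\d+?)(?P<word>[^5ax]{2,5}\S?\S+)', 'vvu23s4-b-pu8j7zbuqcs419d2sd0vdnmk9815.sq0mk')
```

[('2', '3s4-b-pu8j7zbuqcs419d2sd0vdnmk9815.sq0mk')]

A `+?`/`*?`/`{m,n}?` starts at its minimum and grows only as far as needed for what follows to match.
`findall` packs the 2 group values into a tuple for every match.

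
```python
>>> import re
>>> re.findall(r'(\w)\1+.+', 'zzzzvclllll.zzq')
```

['z']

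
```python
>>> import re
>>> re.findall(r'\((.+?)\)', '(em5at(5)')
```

['em5at(5']

Scanning left to right: at [0:9] match '(em5at(5)', group 1 = 'em5at(5'.
One capturing group, so `findall` returns just the captured substring from the one match — 1 in all.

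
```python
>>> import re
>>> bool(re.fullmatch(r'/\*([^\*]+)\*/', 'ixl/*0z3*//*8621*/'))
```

`fullmatch` succeeds only if the pattern covers the string from start to end.
Here the string isn't matched end-to-end, so the call returns None, and `bool(None)` is False.

False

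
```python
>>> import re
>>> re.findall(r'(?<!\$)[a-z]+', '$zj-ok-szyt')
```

`(?!…)`/`(?<!…)` only lets a position through if the neighbouring text does NOT match; no characters are consumed.
Walking the string: at [2:3] → 'j'; at [4:6] → 'ok'; at [7:11] → 'szyt'.
Since nothing is captured, `findall` lists the 3 matched substrings directly.

['j', 'ok', 'szyt']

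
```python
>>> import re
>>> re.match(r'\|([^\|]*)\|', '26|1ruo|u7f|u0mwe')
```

None

`re.match` only tries the pattern at the start of the string.
Here the string doesn't start with a match, so the call returns None.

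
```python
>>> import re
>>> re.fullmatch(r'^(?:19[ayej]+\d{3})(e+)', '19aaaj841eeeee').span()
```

(0, 14)

The pattern matches anchored at the start of the string; then the literal '19', then one or more of one of [ayej], then exactly 3 of a digit (non-capturing group); then one or more of a literal 'e' (captured).
For `fullmatch`, every character of the input must be accounted for by the pattern.
The match spans [0:14] → '19aaaj841eeeee'.
Captured: group 1 = 'eeeee'.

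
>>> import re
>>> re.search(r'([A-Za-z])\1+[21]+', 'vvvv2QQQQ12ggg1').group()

A backreference is literal: `\1` must see the identical characters the first group matched.
The match spans [0:5] → 'vvvv2'.

'vvvv2'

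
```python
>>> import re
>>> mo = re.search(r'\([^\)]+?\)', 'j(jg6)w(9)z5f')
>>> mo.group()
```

`search` walks the string left to right and returns the first match it finds.
The match spans [1:6] → '(jg6)'.

'(jg6)'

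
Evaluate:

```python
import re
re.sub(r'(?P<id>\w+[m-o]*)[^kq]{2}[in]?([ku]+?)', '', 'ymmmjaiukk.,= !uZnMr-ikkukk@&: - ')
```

`sub` substitutes '' at each match site.

'k.,= !kukk@&: - '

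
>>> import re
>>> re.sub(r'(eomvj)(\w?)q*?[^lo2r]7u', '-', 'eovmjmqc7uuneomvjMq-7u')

'eovmjmqc7uun-'

Pattern: the literal 'eo', then the literal 'mvj' (captured); then optionally a word character (captured); then zero or more of a literal 'q' (lazy), then any character except [lo2r], then the literal '7u'.
Matches: at [12:22] → 'eomvjMq-7u'.
Each match is replaced by '-'.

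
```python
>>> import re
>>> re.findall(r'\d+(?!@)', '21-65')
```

['21', '65']

A negative assertion filters positions out without eating any characters.
Walking the string: at [0:2] → '21'; at [3:5] → '65'.
No capturing groups, so `findall` returns the 2 full match strings.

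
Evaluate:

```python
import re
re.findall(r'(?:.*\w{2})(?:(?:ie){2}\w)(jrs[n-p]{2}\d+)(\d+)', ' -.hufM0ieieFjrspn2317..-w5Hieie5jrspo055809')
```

Pattern: zero or more of any character, then exactly 2 of a word character (non-capturing group); then the literal 'ie' repeated 2 times, then a word character (non-capturing group); then the literal 'jrs', then exactly 2 of a character in [n-p], then one or more of a digit (captured); then one or more of a digit (captured).
`findall` packs the 2 group values into a tuple for every match.

[('jrspo05580', '9')]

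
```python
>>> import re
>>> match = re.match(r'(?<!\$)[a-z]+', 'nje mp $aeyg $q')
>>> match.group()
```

'nje'

`re.match` only tries the pattern at the start of the string.
The match spans [0:3] → 'nje'.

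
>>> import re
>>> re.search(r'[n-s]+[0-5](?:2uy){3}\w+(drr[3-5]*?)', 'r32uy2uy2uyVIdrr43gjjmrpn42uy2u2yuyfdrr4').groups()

('drr',)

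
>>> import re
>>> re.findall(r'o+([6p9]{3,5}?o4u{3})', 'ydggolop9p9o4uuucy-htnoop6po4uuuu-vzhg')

Pattern: one or more of a literal 'o'; then 3 to 5 of one of [6p9] (lazy), then the literal 'o4', then exactly 3 of a literal 'u' (captured).
`findall` collects group 1 from each match (2 total).

['p9p9o4uuu', 'p6po4uuu']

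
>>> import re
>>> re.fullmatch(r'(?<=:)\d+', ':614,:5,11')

`fullmatch` succeeds only if the pattern covers the string from start to end.
Here the pattern can't cover the whole string, so the call returns None.

None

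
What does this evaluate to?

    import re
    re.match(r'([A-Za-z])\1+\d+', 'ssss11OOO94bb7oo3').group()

'ssss11'

`re.match` only tries the pattern at the start of the string.
The match spans [0:6] → 'ssss11'.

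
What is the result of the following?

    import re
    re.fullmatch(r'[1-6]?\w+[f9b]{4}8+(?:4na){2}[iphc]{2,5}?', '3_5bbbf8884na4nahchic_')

None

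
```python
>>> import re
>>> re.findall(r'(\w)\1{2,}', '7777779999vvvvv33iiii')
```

`\1` is not a pattern — it's the concrete string captured by group 1, re-applied verbatim.
Matches: at [0:6] match '777777', group 1 = '7'; at [6:10] match '9999', group 1 = '9'; at [10:15] match 'vvvvv', group 1 = 'v'; at [17:21] match 'iiii', group 1 = 'i'.
With a single group, `findall` returns only what that group captured — 4 items.

['7', '9', 'v', 'i']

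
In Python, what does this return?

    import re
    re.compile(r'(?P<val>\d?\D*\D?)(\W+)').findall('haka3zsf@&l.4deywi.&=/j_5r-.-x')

[('3zsf@&l', '.'), ('4deywi.&=', '/'), ('5r-.', '-')]

Multiple groups make `findall` return tuples — one 2-tuple for each match.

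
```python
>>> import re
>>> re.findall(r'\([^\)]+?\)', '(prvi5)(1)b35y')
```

['(prvi5)', '(1)']

No capturing groups, so `findall` returns the 2 full match strings.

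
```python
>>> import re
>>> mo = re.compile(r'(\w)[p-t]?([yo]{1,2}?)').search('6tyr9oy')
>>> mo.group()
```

'6ty'

This matches a word character (captured); then optionally a character in [p-t]; then 1 to 2 of one of [yo] (lazy) (captured).
Unlike `match`, `search` isn't anchored — it looks for the pattern anywhere in the string.
The match spans [0:3] → '6ty'.
Captured: group 1 = '6', group 2 = 'y'.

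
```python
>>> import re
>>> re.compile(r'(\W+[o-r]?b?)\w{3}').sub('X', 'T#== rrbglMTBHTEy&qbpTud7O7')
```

'TXlMTBHTEyXd7O7'

The pattern matches one or more of a non-word character, then optionally a character in [o-r], then optionally the literal 'b' (captured); then exactly 3 of a word character.
Matches: at [1:9] → '#== rrbg'; at [17:23] → '&qbpTu'.
Every occurrence is swapped for 'X'.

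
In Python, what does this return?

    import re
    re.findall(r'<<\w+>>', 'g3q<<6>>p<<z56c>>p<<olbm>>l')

['<<6>>', '<<z56c>>', '<<olbm>>']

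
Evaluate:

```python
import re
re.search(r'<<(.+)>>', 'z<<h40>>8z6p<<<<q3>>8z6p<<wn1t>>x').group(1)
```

'h40>>8z6p<<<<q3>>8z6p<<wn1t'

`search` walks the string left to right and returns the first match it finds.
The match spans [1:32] → '<<h40>>8z6p<<<<q3>>8z6p<<wn1t>>'.
Captured: group 1 = 'h40>>8z6p<<<<q3>>8z6p<<wn1t'.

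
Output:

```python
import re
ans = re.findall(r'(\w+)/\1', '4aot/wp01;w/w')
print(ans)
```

['w']

The backreference `\1` re-matches whatever the first group consumed, character for character.
Walking the string: at [10:13] match 'w/w', group 1 = 'w'.
Because there's exactly one group, `findall` drops the full match and keeps group 1 from the one hit.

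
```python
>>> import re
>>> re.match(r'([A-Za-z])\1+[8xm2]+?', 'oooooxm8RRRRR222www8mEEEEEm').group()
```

'ooooox'

With `match`, the pattern is implicitly anchored at the beginning.
The match spans [0:6] → 'ooooox'.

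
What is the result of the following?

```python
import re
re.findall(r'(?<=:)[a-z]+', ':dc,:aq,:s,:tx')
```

Because the assertion is zero-width, the text it checks is not consumed and won't appear in the result.
Scanning left to right: at [1:3] → 'dc'; at [5:7] → 'aq'; at [9:10] → 's'; at [12:14] → 'tx'.
Since nothing is captured, `findall` lists the 4 matched substrings directly.

['dc', 'aq', 's', 'tx']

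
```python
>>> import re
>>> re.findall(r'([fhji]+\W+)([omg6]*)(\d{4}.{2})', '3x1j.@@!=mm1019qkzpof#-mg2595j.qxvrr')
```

Pattern: one or more of one of [fhji], then one or more of a non-word character (captured); then zero or more of one of [omg6] (captured); then exactly 4 of a digit, then exactly 2 of any character (captured).
Scanning left to right: at [3:17] match 'j.@@!=mm1019qk', groups = ('j.@@!=', 'mm', '1019qk'); at [20:31] match 'f#-mg2595j.', groups = ('f#-', 'mg', '2595j.').
With 3 capturing groups, `findall` returns a 3-tuple per match.

[('j.@@!=', 'mm', '1019qk'), ('f#-', 'mg', '2595j.')]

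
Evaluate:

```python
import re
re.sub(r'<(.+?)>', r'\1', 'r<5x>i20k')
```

Matches: at [1:5] → '<5x>'.
Each match is replaced using the text its own group 1 captured.

'r5xi20k'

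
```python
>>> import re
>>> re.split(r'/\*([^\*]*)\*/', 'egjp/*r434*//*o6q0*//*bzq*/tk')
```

['egjp', 'r434', '', 'o6q0', '', 'bzq', 'tk']

Matches to split on: at [4:12] → '/*r434*/'; at [12:20] → '/*o6q0*/'; at [20:27] → '/*bzq*/'.
The group in the pattern means `split` returns the separators' captures alongside the pieces.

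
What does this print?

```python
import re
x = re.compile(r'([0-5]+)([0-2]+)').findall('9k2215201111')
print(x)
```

[('221520111', '1')]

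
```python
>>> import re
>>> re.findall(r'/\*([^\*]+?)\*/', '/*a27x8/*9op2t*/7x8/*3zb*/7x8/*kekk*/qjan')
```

Matches: at [7:16] match '/*9op2t*/', group 1 = '9op2t'; at [19:26] match '/*3zb*/', group 1 = '3zb'; at [29:37] match '/*kekk*/', group 1 = 'kekk'.
Because there's exactly one group, `findall` drops the full match and keeps group 1 from each hit.

['9op2t', '3zb', 'kekk']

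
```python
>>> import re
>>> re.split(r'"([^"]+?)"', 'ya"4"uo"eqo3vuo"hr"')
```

['ya', '4', 'uo', 'eqo3vuo', 'hr"']

Matches to split on: at [2:5] → '"4"'; at [7:16] → '"eqo3vuo"'.
`re.split` interleaves the captured-group text with the surrounding fragments.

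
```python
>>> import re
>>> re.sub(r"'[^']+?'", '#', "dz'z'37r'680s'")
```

'dz#37r#'

Each match is replaced by '#'.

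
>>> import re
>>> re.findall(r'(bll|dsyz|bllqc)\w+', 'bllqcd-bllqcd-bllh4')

`|` is ordered: at each position the engine commits to the first alternative that works.
Walking the string: at [0:6] match 'bllqcd', group 1 = 'bll'; at [7:13] match 'bllqcd', group 1 = 'bll'; at [14:19] match 'bllh4', group 1 = 'bll'.
With a single group, `findall` returns only what that group captured — 3 items.

['bll', 'bll', 'bll']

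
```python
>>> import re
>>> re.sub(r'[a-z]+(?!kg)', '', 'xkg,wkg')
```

','

`(?!…)`/`(?<!…)` only lets a position through if the neighbouring text does NOT match; no characters are consumed.
Matches: at [0:3] → 'xkg'; at [4:7] → 'wkg'.
`sub` substitutes '' at each match site.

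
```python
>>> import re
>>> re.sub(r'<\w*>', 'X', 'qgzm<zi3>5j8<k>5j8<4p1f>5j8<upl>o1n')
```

'qgzmX5j8X5j8X5j8Xo1n'

`sub` substitutes 'X' at each match site.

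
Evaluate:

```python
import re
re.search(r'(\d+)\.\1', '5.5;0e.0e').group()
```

'5.5'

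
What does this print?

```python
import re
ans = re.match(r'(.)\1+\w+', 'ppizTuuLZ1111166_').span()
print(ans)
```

(0, 17)

`\1` has to match the exact text group 1 already captured.
With `match`, the pattern is implicitly anchored at the beginning.
The match spans [0:17] → 'ppizTuuLZ1111166_'.
Captured: group 1 = 'p'.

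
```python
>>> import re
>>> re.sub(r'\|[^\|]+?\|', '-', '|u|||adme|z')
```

Matches: at [0:3] → '|u|'; at [4:10] → '|adme|'.
Each match is replaced by '-'.

'-|-z'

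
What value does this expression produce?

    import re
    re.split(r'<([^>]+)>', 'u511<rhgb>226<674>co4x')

['u511', 'rhgb', '226', '674', 'co4x']

Matches to split on: at [4:10] → '<rhgb>'; at [13:18] → '<674>'.
Because the pattern has a capturing group, `split` also inserts each captured text between the pieces.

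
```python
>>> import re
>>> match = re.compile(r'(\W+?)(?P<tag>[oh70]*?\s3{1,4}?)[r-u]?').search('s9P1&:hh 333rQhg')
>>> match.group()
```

Pattern: one or more of a non-word character (lazy) (captured); then zero or more of one of [oh70] (lazy), then whitespace, then 1 to 4 of a literal '3' (lazy) (captured as 'tag'); then optionally a character in [r-u].
The `?` after the quantifier makes it lazy — it takes as little as possible before letting the rest of the pattern try.
`re.search` scans for the first position where the pattern succeeds.
The match spans [4:10] → '&:hh 3'.
Captured: group 1 = '&:', group 2 = 'hh 3'.

'&:hh 3'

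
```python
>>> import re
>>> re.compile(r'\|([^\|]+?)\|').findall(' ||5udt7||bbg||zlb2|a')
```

Walking the string: at [2:9] match '|5udt7|', group 1 = '5udt7'; at [9:14] match '|bbg|', group 1 = 'bbg'; at [14:20] match '|zlb2|', group 1 = 'zlb2'.
One capturing group, so `findall` returns just the captured substring from each match — 3 in all.

['5udt7', 'bbg', 'zlb2']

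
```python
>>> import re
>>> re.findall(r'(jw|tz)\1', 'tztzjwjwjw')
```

['tz', 'jw']

`\1` has to match the exact text group 1 already captured.
Matches: at [0:4] match 'tztz', group 1 = 'tz'; at [4:8] match 'jwjw', group 1 = 'jw'.
One capturing group, so `findall` returns just the captured substring from each match — 2 in all.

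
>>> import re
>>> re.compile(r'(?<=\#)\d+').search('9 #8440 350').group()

The lookaround is zero-width — it requires the adjacent text to match without consuming it, so the asserted text isn't part of the match.
`re.search` tries every starting position until one works.
The match spans [3:7] → '8440'.

'8440'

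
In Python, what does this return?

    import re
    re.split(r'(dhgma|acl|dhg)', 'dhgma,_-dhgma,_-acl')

Branches in `(...|...)` are attempted left-to-right; the first branch that allows the whole pattern to succeed is taken.
The group in the pattern means `split` returns the separators' captures alongside the pieces.

['', 'dhgma', ',_-', 'dhgma', ',_-', 'acl', '']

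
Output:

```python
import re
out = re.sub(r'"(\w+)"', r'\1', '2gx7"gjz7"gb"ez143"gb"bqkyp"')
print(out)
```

2gx7gjz7gbez143gbbqkyp

Matches: at [4:10] → '"gjz7"'; at [12:19] → '"ez143"'; at [21:28] → '"bqkyp"'.
Each match is replaced using the text its own group 1 captured.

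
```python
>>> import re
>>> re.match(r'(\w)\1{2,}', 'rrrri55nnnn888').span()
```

The backreference `\1` re-matches whatever the first group consumed, character for character.
`re.match` won't scan ahead — the pattern has to work from the very first character.
The match spans [0:4] → 'rrrr'.
Captured: group 1 = 'r'.

(0, 4)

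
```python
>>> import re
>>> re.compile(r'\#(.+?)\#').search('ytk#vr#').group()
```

'#vr#'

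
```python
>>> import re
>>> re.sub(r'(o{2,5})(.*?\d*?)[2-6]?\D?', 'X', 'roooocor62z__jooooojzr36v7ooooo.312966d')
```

'rXor62z__jXzr36v7X312966d'

Lazy quantifiers expand one character at a time until the remainder of the pattern can match.
`sub` substitutes 'X' at each match site.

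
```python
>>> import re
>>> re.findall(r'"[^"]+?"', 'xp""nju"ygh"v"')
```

Scanning left to right: at [3:8] → '"nju"'; at [11:14] → '"v"'.
No capturing groups, so `findall` returns the 2 full match strings.

['"nju"', '"v"']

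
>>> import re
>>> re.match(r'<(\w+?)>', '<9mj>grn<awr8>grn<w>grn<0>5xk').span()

(0, 5)

With `match`, the pattern is implicitly anchored at the beginning.
The match spans [0:5] → '<9mj>'.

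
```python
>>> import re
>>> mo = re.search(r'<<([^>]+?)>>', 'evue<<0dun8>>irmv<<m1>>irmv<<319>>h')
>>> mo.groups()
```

The match spans [4:13] → '<<0dun8>>'.
Captured: group 1 = '0dun8'.

('0dun8',)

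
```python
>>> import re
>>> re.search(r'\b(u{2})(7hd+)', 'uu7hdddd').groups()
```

This matches a word boundary (`\b`, zero-width); then exactly 2 of a literal 'u' (captured); then the literal '7h', then one or more of the literal 'd' (captured).
`re.search` tries every starting position until one works.
The match spans [0:8] → 'uu7hdddd'.
Captured: group 1 = 'uu', group 2 = '7hdddd'.

('uu', '7hdddd')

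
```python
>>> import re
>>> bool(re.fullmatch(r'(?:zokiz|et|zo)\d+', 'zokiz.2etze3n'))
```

`fullmatch` succeeds only if the pattern covers the string from start to end.
Here the string isn't matched end-to-end, so the call returns None, and `bool(None)` is False.

False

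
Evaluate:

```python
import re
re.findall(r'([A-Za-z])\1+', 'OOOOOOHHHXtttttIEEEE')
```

['O', 'H', 't', 'E']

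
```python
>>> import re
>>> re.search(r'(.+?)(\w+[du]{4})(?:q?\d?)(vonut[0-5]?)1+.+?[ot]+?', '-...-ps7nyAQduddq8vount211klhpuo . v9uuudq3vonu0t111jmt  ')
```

This matches one or more of any character (lazy) (captured); then one or more of a word character, then exactly 4 of one of [du] (captured); then optionally the literal 'q', then optionally a digit (non-capturing group); then the literal 'von', then the literal 'ut', then optionally a character in [0-5] (captured); then one or more of a literal '1', then one or more of any character (lazy), then one or more of one of [ot] (lazy).
Unlike `match`, `search` isn't anchored — it looks for the pattern anywhere in the string.
Here the pattern never matches, so the call returns None.

None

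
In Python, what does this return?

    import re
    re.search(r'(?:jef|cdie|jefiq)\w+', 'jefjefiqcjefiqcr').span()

(0, 16)

Unlike `match`, `search` isn't anchored — it looks for the pattern anywhere in the string.
The match spans [0:16] → 'jefjefiqcjefiqcr'.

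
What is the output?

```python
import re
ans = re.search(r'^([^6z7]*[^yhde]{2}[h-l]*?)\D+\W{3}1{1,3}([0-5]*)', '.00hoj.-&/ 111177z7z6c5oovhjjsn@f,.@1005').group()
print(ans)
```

The pattern matches anchored at the start of the string; then zero or more of any character except [6z7], then exactly 2 of any character except [yhde], then zero or more of a character in [h-l] (lazy) (captured); then one or more of a non-digit, then exactly 3 of a non-word character, then 1 to 3 of a literal '1'; then zero or more of a character in [0-5] (captured).
`search` walks the string left to right and returns the first match it finds.
The match spans [0:15] → '.00hoj.-&/ 1111'.
Captured: group 1 = '.00hoj.', group 2 = '1'.

.00hoj.-&/ 1111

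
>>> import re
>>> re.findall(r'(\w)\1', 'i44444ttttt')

['4', '4', 't', 't']

After group 1 captures some text, `\1` only succeeds where that same text appears again.
One capturing group, so `findall` returns just the captured substring from each match — 4 in all.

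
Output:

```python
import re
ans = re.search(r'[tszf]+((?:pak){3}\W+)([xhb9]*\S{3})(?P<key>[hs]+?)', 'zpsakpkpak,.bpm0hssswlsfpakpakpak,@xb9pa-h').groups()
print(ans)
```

The pattern matches one or more of one of [tszf]; then the literal 'pak' repeated 3 times, then one or more of a non-word character (captured); then zero or more of one of [xhb9], then exactly 3 of a non-whitespace character (captured); then one or more of one of [hs] (lazy) (captured as 'key').
`re.search` tries every starting position until one works.
The match spans [22:42] → 'sfpakpakpak,@xb9pa-h'.
Captured: group 1 = 'pakpakpak,@', group 2 = 'xb9pa-', group 3 = 'h'.

('pakpakpak,@', 'xb9pa-', 'h')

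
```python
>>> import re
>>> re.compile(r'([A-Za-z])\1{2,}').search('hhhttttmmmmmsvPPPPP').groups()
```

('h',)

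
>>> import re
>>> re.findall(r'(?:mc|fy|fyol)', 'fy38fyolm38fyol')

['fy', 'fy', 'fy']

The regex engine tests alternatives in the order written; an earlier branch that matches wins even if a later one would match more.
Scanning left to right: at [0:2] → 'fy'; at [4:6] → 'fy'; at [11:13] → 'fy'.
`findall` yields the raw match text (3 of them) because the pattern has no groups.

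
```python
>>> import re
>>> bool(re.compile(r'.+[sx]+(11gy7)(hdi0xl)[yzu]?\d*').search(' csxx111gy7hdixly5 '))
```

False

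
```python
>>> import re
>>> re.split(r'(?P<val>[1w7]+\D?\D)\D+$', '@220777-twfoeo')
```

['@220', '777-t', '']

Pattern: one or more of one of [1w7], then optionally a non-digit, then a non-digit (captured as 'val'); then one or more of a non-digit; then anchored at the end.
Because the pattern has a capturing group, `split` also inserts each captured text between the pieces.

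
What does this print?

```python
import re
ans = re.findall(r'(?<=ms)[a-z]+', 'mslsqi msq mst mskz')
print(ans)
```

Lookahead/lookbehind check context without consuming it, so the matched span excludes the asserted characters.
Scanning left to right: at [2:6] → 'lsqi'; at [9:10] → 'q'; at [13:14] → 't'; at [17:19] → 'kz'.
No capturing groups, so `findall` returns the 4 full match strings.

['lsqi', 'q', 't', 'kz']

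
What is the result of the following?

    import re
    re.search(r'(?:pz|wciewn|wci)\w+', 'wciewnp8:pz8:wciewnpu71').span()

(0, 8)

The match spans [0:8] → 'wciewnp8'.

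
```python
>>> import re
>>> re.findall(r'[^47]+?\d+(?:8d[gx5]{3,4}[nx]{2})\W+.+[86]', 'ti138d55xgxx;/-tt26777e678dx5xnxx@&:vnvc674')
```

The pattern matches one or more of any character except [47] (lazy); then one or more of a digit; then the literal '8d', then 3 to 4 of one of [gx5], then exactly 2 of one of [nx] (non-capturing group); then one or more of a non-word character; then one or more of any character, then one of [86].
Walking the string: at [0:41] → 'ti138d55xgxx;/-tt26777e678dx5xnxx@&:vnvc6'.
No capturing groups, so `findall` returns the 1 full match string.

['ti138d55xgxx;/-tt26777e678dx5xnxx@&:vnvc6']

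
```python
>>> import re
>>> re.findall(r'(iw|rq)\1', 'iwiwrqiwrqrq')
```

['iw', 'rq']

After group 1 captures some text, `\1` only succeeds where that same text appears again.
`findall` collects group 1 from each match (2 total).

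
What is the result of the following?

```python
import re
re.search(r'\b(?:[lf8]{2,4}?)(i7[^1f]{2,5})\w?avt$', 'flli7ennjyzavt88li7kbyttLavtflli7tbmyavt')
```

Here the pattern never matches, so the call returns None.

None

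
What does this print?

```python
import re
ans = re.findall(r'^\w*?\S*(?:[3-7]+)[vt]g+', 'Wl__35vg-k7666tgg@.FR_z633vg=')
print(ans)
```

Pattern: anchored at the start of the string; then zero or more of a word character (lazy), then zero or more of a non-whitespace character; then one or more of a character in [3-7] (non-capturing group); then one of [vt], then one or more of the literal 'g'.
Matches: at [0:28] → 'Wl__35vg-k7666tgg@.FR_z633vg'.
Since nothing is captured, `findall` lists the 1 matched substring directly.

['Wl__35vg-k7666tgg@.FR_z633vg']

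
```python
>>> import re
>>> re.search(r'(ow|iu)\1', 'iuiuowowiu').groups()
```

('iu',)

`\1` has to match the exact text group 1 already captured.
Unlike `match`, `search` isn't anchored — it looks for the pattern anywhere in the string.
The match spans [0:4] → 'iuiu'.
Captured: group 1 = 'iu'.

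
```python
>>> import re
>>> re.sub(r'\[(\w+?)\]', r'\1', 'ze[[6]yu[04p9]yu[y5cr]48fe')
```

'ze[6yu04p9yuy5cr48fe'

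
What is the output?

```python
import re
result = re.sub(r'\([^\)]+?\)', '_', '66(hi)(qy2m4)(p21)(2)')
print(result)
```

66____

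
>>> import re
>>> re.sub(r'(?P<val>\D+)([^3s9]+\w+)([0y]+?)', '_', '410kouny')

'410_'

Pattern: one or more of a non-digit (captured as 'val'); then one or more of any character except [3s9], then one or more of a word character (captured); then one or more of one of [0y] (lazy) (captured).
Matches: at [3:8] → 'kouny'.
`sub` substitutes '_' at each match site.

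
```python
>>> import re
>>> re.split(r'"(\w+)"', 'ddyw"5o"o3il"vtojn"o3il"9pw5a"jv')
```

With a capturing group present, the delimiter's captured portion is kept in the result list.

['ddyw', '5o', 'o3il', 'vtojn', 'o3il', '9pw5a', 'jv']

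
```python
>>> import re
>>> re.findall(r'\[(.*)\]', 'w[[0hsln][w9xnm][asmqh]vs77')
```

Scanning left to right: at [1:23] match '[[0hsln][w9xnm][asmqh]', group 1 = '[0hsln][w9xnm][asmqh'.
With a single group, `findall` returns only what that group captured — 1 item.

['[0hsln][w9xnm][asmqh']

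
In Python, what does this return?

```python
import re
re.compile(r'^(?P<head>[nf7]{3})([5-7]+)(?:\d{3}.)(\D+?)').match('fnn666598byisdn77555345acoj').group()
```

With `match`, the pattern is implicitly anchored at the beginning.
The match spans [0:11] → 'fnn666598by'.

'fnn666598by'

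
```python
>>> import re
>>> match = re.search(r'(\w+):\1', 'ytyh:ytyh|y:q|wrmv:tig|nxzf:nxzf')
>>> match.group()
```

The backreference `\1` re-matches whatever the first group consumed, character for character.
Unlike `match`, `search` isn't anchored — it looks for the pattern anywhere in the string.
The match spans [0:9] → 'ytyh:ytyh'.
Captured: group 1 = 'ytyh'.

'ytyh:ytyh'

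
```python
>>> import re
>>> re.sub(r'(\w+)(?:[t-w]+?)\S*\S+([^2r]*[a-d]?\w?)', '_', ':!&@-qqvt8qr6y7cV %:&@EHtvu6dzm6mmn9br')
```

':!&@-_'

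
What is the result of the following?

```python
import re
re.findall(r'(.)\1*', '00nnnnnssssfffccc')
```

['0', 'n', 's', 'f', 'c']

`\1` is not a pattern — it's the concrete string captured by group 1, re-applied verbatim.
`findall` collects group 1 from each match (5 total).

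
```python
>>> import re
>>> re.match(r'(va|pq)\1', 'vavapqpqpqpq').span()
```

(0, 4)

`re.match` only tries the pattern at the start of the string.
The match spans [0:4] → 'vava'.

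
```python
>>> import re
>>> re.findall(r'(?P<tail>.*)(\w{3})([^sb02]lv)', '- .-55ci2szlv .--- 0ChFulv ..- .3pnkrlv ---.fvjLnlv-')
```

[('- .-55ci2szlv .--- 0ChFulv ..- .3pnkrlv ---.f', 'vjL', 'nlv')]

Pattern: zero or more of any character (captured as 'tail'); then exactly 3 of a word character (captured); then any character except [sb02], then the literal 'lv' (captured).
Scanning left to right: at [0:51] match '- .-55ci2szlv .--- 0ChFulv ..- .3pnkrlv ---.fvjLnlv', groups = ('- .-55ci2szlv .--- 0ChFulv ..- .3pnkrlv ---.f', 'vjL', 'nlv').
Multiple groups make `findall` return tuples — one 3-tuple for the one match.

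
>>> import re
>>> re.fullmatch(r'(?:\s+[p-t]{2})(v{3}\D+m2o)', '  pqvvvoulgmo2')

None

This matches one or more of whitespace, then exactly 2 of a character in [p-t] (non-capturing group); then exactly 3 of the literal 'v', then one or more of a non-digit, then the literal 'm2o' (captured).
`fullmatch` succeeds only if the pattern covers the string from start to end.
Here there's no way to consume every character, so the call returns None.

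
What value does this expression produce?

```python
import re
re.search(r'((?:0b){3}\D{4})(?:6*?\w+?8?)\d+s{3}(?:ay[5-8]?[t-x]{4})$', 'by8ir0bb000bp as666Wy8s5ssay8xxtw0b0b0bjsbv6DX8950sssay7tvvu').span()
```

(33, 60)

The match spans [33:60] → '0b0b0bjsbv6DX8950sssay7tvvu'.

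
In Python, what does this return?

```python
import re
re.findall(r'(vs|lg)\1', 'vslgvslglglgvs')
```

['lg']

`\1` has to match the exact text group 1 already captured.
Because there's exactly one group, `findall` drops the full match and keeps group 1 from the one hit.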